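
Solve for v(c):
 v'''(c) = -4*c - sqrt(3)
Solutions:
 v(c) = C1 + C2*c + C3*c^2 - c^4/6 - sqrt(3)*c^3/6


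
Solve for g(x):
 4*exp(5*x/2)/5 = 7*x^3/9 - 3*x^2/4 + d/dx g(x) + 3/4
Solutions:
 g(x) = C1 - 7*x^4/36 + x^3/4 - 3*x/4 + 8*exp(5*x/2)/25


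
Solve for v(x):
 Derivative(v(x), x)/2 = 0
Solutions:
 v(x) = C1


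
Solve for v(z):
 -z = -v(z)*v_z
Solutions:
 v(z) = -sqrt(C1 + z^2)
 v(z) = sqrt(C1 + z^2)


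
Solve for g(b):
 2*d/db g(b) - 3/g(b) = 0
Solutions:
 g(b) = -sqrt(C1 + 3*b)
 g(b) = sqrt(C1 + 3*b)


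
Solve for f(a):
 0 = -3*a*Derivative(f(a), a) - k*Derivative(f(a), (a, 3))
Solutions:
 f(a) = C1 + Integral(C2*airyai(3^(1/3)*a*(-1/k)^(1/3)) + C3*airybi(3^(1/3)*a*(-1/k)^(1/3)), a)


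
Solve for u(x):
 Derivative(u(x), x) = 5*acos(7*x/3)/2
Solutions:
 u(x) = C1 + 5*x*acos(7*x/3)/2 - 5*sqrt(9 - 49*x^2)/14


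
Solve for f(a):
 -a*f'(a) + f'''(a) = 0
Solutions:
 f(a) = C1 + Integral(C2*airyai(a) + C3*airybi(a), a)


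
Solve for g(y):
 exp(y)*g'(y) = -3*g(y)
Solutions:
 g(y) = C1*exp(3*exp(-y))


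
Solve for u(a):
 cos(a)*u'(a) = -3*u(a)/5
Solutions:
 u(a) = C1*(sin(a) - 1)^(3/10)/(sin(a) + 1)^(3/10)


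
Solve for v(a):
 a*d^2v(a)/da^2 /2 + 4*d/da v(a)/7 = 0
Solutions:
 v(a) = C1 + C2/a^(1/7)


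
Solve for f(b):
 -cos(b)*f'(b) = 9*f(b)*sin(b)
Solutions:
 f(b) = C1*cos(b)^9


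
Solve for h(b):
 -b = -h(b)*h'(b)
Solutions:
 h(b) = -sqrt(C1 + b^2)
 h(b) = sqrt(C1 + b^2)


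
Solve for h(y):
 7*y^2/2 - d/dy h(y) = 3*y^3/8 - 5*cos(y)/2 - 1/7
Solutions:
 h(y) = C1 - 3*y^4/32 + 7*y^3/6 + y/7 + 5*sin(y)/2


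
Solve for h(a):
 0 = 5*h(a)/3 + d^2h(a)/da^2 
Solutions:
 h(a) = C1*sin(sqrt(15)*a/3) + C2*cos(sqrt(15)*a/3)


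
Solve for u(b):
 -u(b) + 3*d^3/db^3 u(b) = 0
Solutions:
 u(b) = C3*exp(3^(2/3)*b/3) + (C1*sin(3^(1/6)*b/2) + C2*cos(3^(1/6)*b/2))*exp(-3^(2/3)*b/6)


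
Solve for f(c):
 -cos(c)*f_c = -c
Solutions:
 f(c) = C1 + Integral(c/cos(c), c)


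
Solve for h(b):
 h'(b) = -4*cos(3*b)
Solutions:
 h(b) = C1 - 4*sin(3*b)/3


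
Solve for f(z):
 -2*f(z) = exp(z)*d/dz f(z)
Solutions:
 f(z) = C1*exp(2*exp(-z))


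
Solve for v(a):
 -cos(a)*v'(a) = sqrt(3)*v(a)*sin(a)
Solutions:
 v(a) = C1*cos(a)^(sqrt(3))


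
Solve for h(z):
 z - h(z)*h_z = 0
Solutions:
 h(z) = -sqrt(C1 + z^2)
 h(z) = sqrt(C1 + z^2)


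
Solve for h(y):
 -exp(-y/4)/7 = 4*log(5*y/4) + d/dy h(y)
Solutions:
 h(y) = C1 - 4*y*log(y) + 4*y*(-log(5) + 1 + 2*log(2)) + 4*exp(-y/4)/7


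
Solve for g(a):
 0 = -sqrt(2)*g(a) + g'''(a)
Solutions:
 g(a) = C3*exp(2^(1/6)*a) + (C1*sin(2^(1/6)*sqrt(3)*a/2) + C2*cos(2^(1/6)*sqrt(3)*a/2))*exp(-2^(1/6)*a/2)


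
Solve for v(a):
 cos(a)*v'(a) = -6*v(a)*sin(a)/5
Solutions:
 v(a) = C1*cos(a)^(6/5)


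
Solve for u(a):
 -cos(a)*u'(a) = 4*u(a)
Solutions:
 u(a) = C1*(sin(a)^2 - 2*sin(a) + 1)/(sin(a)^2 + 2*sin(a) + 1)


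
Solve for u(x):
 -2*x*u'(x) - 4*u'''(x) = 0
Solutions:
 u(x) = C1 + Integral(C2*airyai(-2^(2/3)*x/2) + C3*airybi(-2^(2/3)*x/2), x)


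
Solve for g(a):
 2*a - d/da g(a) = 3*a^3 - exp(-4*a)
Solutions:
 g(a) = C1 - 3*a^4/4 + a^2 - exp(-4*a)/4


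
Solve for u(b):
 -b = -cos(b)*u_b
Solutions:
 u(b) = C1 + Integral(b/cos(b), b)


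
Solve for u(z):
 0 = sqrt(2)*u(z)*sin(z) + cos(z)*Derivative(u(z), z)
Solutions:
 u(z) = C1*cos(z)^(sqrt(2))


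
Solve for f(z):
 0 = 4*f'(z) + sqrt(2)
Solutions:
 f(z) = C1 - sqrt(2)*z/4


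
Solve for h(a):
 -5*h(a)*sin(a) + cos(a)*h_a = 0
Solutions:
 h(a) = C1/cos(a)^5


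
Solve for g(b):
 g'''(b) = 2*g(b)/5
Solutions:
 g(b) = C3*exp(2^(1/3)*5^(2/3)*b/5) + (C1*sin(2^(1/3)*sqrt(3)*5^(2/3)*b/10) + C2*cos(2^(1/3)*sqrt(3)*5^(2/3)*b/10))*exp(-2^(1/3)*5^(2/3)*b/10)


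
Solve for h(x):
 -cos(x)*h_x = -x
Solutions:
 h(x) = C1 + Integral(x/cos(x), x)


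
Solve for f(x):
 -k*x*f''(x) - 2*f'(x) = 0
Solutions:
 f(x) = C1 + x^(((re(k) - 2)*re(k) + im(k)^2)/(re(k)^2 + im(k)^2))*(C2*sin(2*log(x)*Abs(im(k))/(re(k)^2 + im(k)^2)) + C3*cos(2*log(x)*im(k)/(re(k)^2 + im(k)^2)))


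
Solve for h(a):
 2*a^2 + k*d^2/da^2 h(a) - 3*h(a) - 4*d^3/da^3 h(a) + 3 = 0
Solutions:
 h(a) = C1*exp(a*(-k^2/(-k^3 + sqrt(-k^6 + (648 - k^3)^2) + 648)^(1/3) + k - (-k^3 + sqrt(-k^6 + (648 - k^3)^2) + 648)^(1/3))/12) + C2*exp(a*(-4*k^2/((-1 + sqrt(3)*I)*(-k^3 + sqrt(-k^6 + (648 - k^3)^2) + 648)^(1/3)) + 2*k + (-k^3 + sqrt(-k^6 + (648 - k^3)^2) + 648)^(1/3) - sqrt(3)*I*(-k^3 + sqrt(-k^6 + (648 - k^3)^2) + 648)^(1/3))/24) + C3*exp(a*(4*k^2/((1 + sqrt(3)*I)*(-k^3 + sqrt(-k^6 + (648 - k^3)^2) + 648)^(1/3)) + 2*k + (-k^3 + sqrt(-k^6 + (648 - k^3)^2) + 648)^(1/3) + sqrt(3)*I*(-k^3 + sqrt(-k^6 + (648 - k^3)^2) + 648)^(1/3))/24) + 2*a^2/3 + 4*k/9 + 1


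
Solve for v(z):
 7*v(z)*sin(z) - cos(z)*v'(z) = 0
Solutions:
 v(z) = C1/cos(z)^7


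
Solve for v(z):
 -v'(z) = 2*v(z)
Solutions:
 v(z) = C1*exp(-2*z)


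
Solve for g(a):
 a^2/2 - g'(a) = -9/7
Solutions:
 g(a) = C1 + a^3/6 + 9*a/7


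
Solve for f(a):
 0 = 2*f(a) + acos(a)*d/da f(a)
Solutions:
 f(a) = C1*exp(-2*Integral(1/acos(a), a))


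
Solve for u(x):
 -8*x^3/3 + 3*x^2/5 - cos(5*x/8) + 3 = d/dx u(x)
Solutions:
 u(x) = C1 - 2*x^4/3 + x^3/5 + 3*x - 8*sin(5*x/8)/5


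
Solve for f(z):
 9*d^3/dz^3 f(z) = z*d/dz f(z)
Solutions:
 f(z) = C1 + Integral(C2*airyai(3^(1/3)*z/3) + C3*airybi(3^(1/3)*z/3), z)


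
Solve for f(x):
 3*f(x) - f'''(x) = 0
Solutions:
 f(x) = C3*exp(3^(1/3)*x) + (C1*sin(3^(5/6)*x/2) + C2*cos(3^(5/6)*x/2))*exp(-3^(1/3)*x/2)


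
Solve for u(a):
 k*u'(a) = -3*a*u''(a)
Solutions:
 u(a) = C1 + a^(1 - re(k)/3)*(C2*sin(log(a)*Abs(im(k))/3) + C3*cos(log(a)*im(k)/3))


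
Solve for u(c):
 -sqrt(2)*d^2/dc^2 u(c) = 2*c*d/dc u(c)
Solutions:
 u(c) = C1 + C2*erf(2^(3/4)*c/2)


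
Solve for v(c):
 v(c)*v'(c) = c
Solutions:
 v(c) = -sqrt(C1 + c^2)
 v(c) = sqrt(C1 + c^2)


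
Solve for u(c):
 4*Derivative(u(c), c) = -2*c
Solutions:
 u(c) = C1 - c^2/4


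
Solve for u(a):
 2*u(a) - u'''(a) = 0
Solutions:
 u(a) = C3*exp(2^(1/3)*a) + (C1*sin(2^(1/3)*sqrt(3)*a/2) + C2*cos(2^(1/3)*sqrt(3)*a/2))*exp(-2^(1/3)*a/2)


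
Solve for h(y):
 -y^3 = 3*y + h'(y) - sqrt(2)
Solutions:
 h(y) = C1 - y^4/4 - 3*y^2/2 + sqrt(2)*y


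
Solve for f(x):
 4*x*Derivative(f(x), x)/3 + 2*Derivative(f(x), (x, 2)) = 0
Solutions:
 f(x) = C1 + C2*erf(sqrt(3)*x/3)


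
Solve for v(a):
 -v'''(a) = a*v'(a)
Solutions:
 v(a) = C1 + Integral(C2*airyai(-a) + C3*airybi(-a), a)


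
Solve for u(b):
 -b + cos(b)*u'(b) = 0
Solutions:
 u(b) = C1 + Integral(b/cos(b), b)


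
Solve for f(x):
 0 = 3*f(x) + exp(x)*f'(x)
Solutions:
 f(x) = C1*exp(3*exp(-x))


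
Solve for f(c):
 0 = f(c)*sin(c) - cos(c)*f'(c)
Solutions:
 f(c) = C1/cos(c)


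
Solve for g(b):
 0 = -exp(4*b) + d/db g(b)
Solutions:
 g(b) = C1 + exp(4*b)/4


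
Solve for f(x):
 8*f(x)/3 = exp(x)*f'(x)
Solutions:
 f(x) = C1*exp(-8*exp(-x)/3)


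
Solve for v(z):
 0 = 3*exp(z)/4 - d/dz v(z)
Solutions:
 v(z) = C1 + 3*exp(z)/4


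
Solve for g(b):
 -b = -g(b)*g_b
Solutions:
 g(b) = -sqrt(C1 + b^2)
 g(b) = sqrt(C1 + b^2)


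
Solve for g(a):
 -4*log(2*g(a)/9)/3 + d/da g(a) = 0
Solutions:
 -3*Integral(1/(log(_y) - 2*log(3) + log(2)), (_y, g(a)))/4 = C1 - a


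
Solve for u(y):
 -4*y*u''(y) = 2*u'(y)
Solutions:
 u(y) = C1 + C2*sqrt(y)


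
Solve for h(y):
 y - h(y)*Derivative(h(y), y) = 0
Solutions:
 h(y) = -sqrt(C1 + y^2)
 h(y) = sqrt(C1 + y^2)


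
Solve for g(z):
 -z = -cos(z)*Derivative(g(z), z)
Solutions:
 g(z) = C1 + Integral(z/cos(z), z)


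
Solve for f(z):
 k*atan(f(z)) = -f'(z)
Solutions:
 Integral(1/atan(_y), (_y, f(z))) = C1 - k*z


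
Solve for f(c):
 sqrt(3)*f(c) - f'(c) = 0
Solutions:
 f(c) = C1*exp(sqrt(3)*c)


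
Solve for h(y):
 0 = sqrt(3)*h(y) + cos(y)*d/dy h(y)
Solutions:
 h(y) = C1*(sin(y) - 1)^(sqrt(3)/2)/(sin(y) + 1)^(sqrt(3)/2)


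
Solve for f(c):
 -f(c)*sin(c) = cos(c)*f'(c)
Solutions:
 f(c) = C1*cos(c)


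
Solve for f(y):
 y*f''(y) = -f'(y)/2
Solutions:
 f(y) = C1 + C2*sqrt(y)


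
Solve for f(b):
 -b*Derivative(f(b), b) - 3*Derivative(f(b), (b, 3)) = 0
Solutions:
 f(b) = C1 + Integral(C2*airyai(-3^(2/3)*b/3) + C3*airybi(-3^(2/3)*b/3), b)


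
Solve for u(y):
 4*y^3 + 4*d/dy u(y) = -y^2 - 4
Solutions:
 u(y) = C1 - y^4/4 - y^3/12 - y


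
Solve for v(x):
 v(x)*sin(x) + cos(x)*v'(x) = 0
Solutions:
 v(x) = C1*cos(x)


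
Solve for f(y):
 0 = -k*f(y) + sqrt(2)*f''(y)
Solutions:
 f(y) = C1*exp(-2^(3/4)*sqrt(k)*y/2) + C2*exp(2^(3/4)*sqrt(k)*y/2)


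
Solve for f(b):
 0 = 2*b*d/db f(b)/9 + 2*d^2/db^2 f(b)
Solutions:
 f(b) = C1 + C2*erf(sqrt(2)*b/6)


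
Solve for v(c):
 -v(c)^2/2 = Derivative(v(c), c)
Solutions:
 v(c) = 2/(C1 + c)


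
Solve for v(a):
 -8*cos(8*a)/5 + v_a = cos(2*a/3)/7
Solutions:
 v(a) = C1 + 3*sin(2*a/3)/14 + sin(8*a)/5


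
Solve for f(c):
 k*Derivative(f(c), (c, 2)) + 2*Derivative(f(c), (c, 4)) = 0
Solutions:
 f(c) = C1 + C2*c + C3*exp(-sqrt(2)*c*sqrt(-k)/2) + C4*exp(sqrt(2)*c*sqrt(-k)/2)


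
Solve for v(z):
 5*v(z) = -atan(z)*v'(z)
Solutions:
 v(z) = C1*exp(-5*Integral(1/atan(z), z))


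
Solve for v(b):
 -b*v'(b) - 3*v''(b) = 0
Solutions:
 v(b) = C1 + C2*erf(sqrt(6)*b/6)


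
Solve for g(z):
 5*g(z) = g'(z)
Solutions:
 g(z) = C1*exp(5*z)


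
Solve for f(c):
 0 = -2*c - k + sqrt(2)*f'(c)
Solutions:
 f(c) = C1 + sqrt(2)*c^2/2 + sqrt(2)*c*k/2


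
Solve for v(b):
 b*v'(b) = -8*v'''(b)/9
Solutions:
 v(b) = C1 + Integral(C2*airyai(-3^(2/3)*b/2) + C3*airybi(-3^(2/3)*b/2), b)


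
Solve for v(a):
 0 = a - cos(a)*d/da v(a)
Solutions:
 v(a) = C1 + Integral(a/cos(a), a)


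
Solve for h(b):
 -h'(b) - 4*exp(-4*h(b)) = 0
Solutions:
 h(b) = log(-I*(C1 - 16*b)^(1/4))
 h(b) = log(I*(C1 - 16*b)^(1/4))
 h(b) = log(-(C1 - 16*b)^(1/4))
 h(b) = log(C1 - 16*b)/4


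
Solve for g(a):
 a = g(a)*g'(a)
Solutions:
 g(a) = -sqrt(C1 + a^2)
 g(a) = sqrt(C1 + a^2)


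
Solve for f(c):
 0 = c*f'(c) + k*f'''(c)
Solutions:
 f(c) = C1 + Integral(C2*airyai(c*(-1/k)^(1/3)) + C3*airybi(c*(-1/k)^(1/3)), c)


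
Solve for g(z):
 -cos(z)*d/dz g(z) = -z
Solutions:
 g(z) = C1 + Integral(z/cos(z), z)


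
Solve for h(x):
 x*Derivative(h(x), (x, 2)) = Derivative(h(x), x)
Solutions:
 h(x) = C1 + C2*x^2


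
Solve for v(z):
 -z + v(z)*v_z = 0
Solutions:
 v(z) = -sqrt(C1 + z^2)
 v(z) = sqrt(C1 + z^2)


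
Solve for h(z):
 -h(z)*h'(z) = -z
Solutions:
 h(z) = -sqrt(C1 + z^2)
 h(z) = sqrt(C1 + z^2)


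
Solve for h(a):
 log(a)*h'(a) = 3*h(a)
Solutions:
 h(a) = C1*exp(3*li(a))


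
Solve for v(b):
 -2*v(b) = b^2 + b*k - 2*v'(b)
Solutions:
 v(b) = C1*exp(b) - b^2/2 - b*k/2 - b - k/2 - 1


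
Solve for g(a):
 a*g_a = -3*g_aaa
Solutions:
 g(a) = C1 + Integral(C2*airyai(-3^(2/3)*a/3) + C3*airybi(-3^(2/3)*a/3), a)


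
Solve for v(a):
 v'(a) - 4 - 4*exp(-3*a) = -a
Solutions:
 v(a) = C1 - a^2/2 + 4*a - 4*exp(-3*a)/3


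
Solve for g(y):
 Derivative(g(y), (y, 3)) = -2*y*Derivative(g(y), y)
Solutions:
 g(y) = C1 + Integral(C2*airyai(-2^(1/3)*y) + C3*airybi(-2^(1/3)*y), y)


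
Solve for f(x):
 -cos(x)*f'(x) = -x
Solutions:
 f(x) = C1 + Integral(x/cos(x), x)


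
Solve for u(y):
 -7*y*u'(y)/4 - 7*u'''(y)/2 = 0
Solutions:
 u(y) = C1 + Integral(C2*airyai(-2^(2/3)*y/2) + C3*airybi(-2^(2/3)*y/2), y)


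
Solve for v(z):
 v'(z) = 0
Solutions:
 v(z) = C1


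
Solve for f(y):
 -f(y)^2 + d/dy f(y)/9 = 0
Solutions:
 f(y) = -1/(C1 + 9*y)


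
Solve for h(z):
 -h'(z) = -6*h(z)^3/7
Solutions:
 h(z) = -sqrt(14)*sqrt(-1/(C1 + 6*z))/2
 h(z) = sqrt(14)*sqrt(-1/(C1 + 6*z))/2


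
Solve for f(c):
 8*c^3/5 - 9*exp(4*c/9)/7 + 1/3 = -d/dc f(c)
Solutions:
 f(c) = C1 - 2*c^4/5 - c/3 + 81*exp(4*c/9)/28


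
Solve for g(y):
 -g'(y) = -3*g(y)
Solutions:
 g(y) = C1*exp(3*y)


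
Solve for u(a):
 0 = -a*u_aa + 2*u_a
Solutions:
 u(a) = C1 + C2*a^3


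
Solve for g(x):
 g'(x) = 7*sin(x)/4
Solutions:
 g(x) = C1 - 7*cos(x)/4


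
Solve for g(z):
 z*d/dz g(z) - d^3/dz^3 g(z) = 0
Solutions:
 g(z) = C1 + Integral(C2*airyai(z) + C3*airybi(z), z)


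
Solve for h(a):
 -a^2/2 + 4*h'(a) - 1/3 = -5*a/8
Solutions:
 h(a) = C1 + a^3/24 - 5*a^2/64 + a/12


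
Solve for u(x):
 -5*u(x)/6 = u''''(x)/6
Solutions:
 u(x) = (C1*sin(sqrt(2)*5^(1/4)*x/2) + C2*cos(sqrt(2)*5^(1/4)*x/2))*exp(-sqrt(2)*5^(1/4)*x/2) + (C3*sin(sqrt(2)*5^(1/4)*x/2) + C4*cos(sqrt(2)*5^(1/4)*x/2))*exp(sqrt(2)*5^(1/4)*x/2)


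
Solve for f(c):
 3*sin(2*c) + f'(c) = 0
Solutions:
 f(c) = C1 + 3*cos(2*c)/2


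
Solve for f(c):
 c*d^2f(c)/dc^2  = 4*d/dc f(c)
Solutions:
 f(c) = C1 + C2*c^5


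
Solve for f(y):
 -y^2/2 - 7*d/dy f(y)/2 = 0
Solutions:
 f(y) = C1 - y^3/21


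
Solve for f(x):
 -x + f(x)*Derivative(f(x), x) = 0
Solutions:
 f(x) = -sqrt(C1 + x^2)
 f(x) = sqrt(C1 + x^2)


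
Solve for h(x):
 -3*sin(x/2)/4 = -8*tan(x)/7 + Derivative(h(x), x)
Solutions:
 h(x) = C1 - 8*log(cos(x))/7 + 3*cos(x/2)/2


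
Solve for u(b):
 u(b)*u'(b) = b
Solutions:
 u(b) = -sqrt(C1 + b^2)
 u(b) = sqrt(C1 + b^2)


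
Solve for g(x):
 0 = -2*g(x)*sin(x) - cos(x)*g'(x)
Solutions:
 g(x) = C1*cos(x)^2


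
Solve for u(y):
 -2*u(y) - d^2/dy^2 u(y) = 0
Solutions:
 u(y) = C1*sin(sqrt(2)*y) + C2*cos(sqrt(2)*y)


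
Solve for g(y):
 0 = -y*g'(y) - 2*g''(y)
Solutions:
 g(y) = C1 + C2*erf(y/2)


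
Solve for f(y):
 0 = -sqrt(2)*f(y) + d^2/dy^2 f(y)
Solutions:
 f(y) = C1*exp(-2^(1/4)*y) + C2*exp(2^(1/4)*y)


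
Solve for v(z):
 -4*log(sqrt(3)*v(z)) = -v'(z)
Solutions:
 -Integral(1/(2*log(_y) + log(3)), (_y, v(z)))/2 = C1 - z


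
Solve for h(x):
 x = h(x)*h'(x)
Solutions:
 h(x) = -sqrt(C1 + x^2)
 h(x) = sqrt(C1 + x^2)


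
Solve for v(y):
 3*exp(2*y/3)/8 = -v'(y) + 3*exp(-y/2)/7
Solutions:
 v(y) = C1 - 9*exp(2*y/3)/16 - 6*exp(-y/2)/7


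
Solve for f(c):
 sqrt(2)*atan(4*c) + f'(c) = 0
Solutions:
 f(c) = C1 - sqrt(2)*(c*atan(4*c) - log(16*c^2 + 1)/8)


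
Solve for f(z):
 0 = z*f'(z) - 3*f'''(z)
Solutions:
 f(z) = C1 + Integral(C2*airyai(3^(2/3)*z/3) + C3*airybi(3^(2/3)*z/3), z)


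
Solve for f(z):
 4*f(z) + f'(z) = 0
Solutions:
 f(z) = C1*exp(-4*z)


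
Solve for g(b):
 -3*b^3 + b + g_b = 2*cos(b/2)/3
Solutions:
 g(b) = C1 + 3*b^4/4 - b^2/2 + 4*sin(b/2)/3


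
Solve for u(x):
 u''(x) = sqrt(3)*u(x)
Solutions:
 u(x) = C1*exp(-3^(1/4)*x) + C2*exp(3^(1/4)*x)


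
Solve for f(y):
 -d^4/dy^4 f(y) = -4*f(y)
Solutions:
 f(y) = C1*exp(-sqrt(2)*y) + C2*exp(sqrt(2)*y) + C3*sin(sqrt(2)*y) + C4*cos(sqrt(2)*y)


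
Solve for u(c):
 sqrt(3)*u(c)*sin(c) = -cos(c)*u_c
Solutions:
 u(c) = C1*cos(c)^(sqrt(3))


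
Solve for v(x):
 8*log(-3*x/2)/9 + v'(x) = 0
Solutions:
 v(x) = C1 - 8*x*log(-x)/9 + 8*x*(-log(3) + log(2) + 1)/9


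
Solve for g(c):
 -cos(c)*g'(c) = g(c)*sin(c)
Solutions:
 g(c) = C1*cos(c)


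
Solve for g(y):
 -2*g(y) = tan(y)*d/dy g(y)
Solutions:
 g(y) = C1/sin(y)^2


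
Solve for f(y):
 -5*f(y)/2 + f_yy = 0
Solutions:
 f(y) = C1*exp(-sqrt(10)*y/2) + C2*exp(sqrt(10)*y/2)


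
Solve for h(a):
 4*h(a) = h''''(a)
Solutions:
 h(a) = C1*exp(-sqrt(2)*a) + C2*exp(sqrt(2)*a) + C3*sin(sqrt(2)*a) + C4*cos(sqrt(2)*a)


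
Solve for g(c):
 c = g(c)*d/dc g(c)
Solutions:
 g(c) = -sqrt(C1 + c^2)
 g(c) = sqrt(C1 + c^2)


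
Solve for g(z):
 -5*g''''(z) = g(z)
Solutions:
 g(z) = (C1*sin(sqrt(2)*5^(3/4)*z/10) + C2*cos(sqrt(2)*5^(3/4)*z/10))*exp(-sqrt(2)*5^(3/4)*z/10) + (C3*sin(sqrt(2)*5^(3/4)*z/10) + C4*cos(sqrt(2)*5^(3/4)*z/10))*exp(sqrt(2)*5^(3/4)*z/10)


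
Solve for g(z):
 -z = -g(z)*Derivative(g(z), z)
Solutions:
 g(z) = -sqrt(C1 + z^2)
 g(z) = sqrt(C1 + z^2)


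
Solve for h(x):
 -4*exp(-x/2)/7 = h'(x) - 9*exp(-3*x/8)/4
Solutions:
 h(x) = C1 + 8*exp(-x/2)/7 - 6*exp(-3*x/8)


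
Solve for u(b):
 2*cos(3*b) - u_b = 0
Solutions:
 u(b) = C1 + 2*sin(3*b)/3


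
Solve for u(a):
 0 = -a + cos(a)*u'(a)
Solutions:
 u(a) = C1 + Integral(a/cos(a), a)


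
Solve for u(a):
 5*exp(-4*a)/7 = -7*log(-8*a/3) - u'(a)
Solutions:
 u(a) = C1 - 7*a*log(-a) + 7*a*(-3*log(2) + 1 + log(3)) + 5*exp(-4*a)/28


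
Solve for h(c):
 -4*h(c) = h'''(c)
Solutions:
 h(c) = C3*exp(-2^(2/3)*c) + (C1*sin(2^(2/3)*sqrt(3)*c/2) + C2*cos(2^(2/3)*sqrt(3)*c/2))*exp(2^(2/3)*c/2)


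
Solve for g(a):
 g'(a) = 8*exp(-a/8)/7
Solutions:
 g(a) = C1 - 64*exp(-a/8)/7


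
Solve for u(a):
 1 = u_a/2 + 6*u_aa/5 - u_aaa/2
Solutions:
 u(a) = C1 + C2*exp(a*(6 - sqrt(61))/5) + C3*exp(a*(6 + sqrt(61))/5) + 2*a


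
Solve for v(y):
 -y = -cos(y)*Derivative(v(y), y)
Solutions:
 v(y) = C1 + Integral(y/cos(y), y)


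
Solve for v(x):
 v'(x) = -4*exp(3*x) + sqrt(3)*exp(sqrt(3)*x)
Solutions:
 v(x) = C1 - 4*exp(3*x)/3 + exp(sqrt(3)*x)


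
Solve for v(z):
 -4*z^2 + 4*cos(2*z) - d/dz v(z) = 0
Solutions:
 v(z) = C1 - 4*z^3/3 + 2*sin(2*z)


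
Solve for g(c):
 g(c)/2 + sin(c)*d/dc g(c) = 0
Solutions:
 g(c) = C1*(cos(c) + 1)^(1/4)/(cos(c) - 1)^(1/4)


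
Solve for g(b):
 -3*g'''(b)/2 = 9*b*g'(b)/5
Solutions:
 g(b) = C1 + Integral(C2*airyai(-5^(2/3)*6^(1/3)*b/5) + C3*airybi(-5^(2/3)*6^(1/3)*b/5), b)


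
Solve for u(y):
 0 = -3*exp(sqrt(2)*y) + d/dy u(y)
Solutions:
 u(y) = C1 + 3*sqrt(2)*exp(sqrt(2)*y)/2


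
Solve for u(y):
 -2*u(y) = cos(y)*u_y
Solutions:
 u(y) = C1*(sin(y) - 1)/(sin(y) + 1)


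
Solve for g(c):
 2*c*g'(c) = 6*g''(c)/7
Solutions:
 g(c) = C1 + C2*erfi(sqrt(42)*c/6)


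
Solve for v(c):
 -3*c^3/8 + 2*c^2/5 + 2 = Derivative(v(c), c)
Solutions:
 v(c) = C1 - 3*c^4/32 + 2*c^3/15 + 2*c


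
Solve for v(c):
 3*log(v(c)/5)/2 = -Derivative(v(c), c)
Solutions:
 -2*Integral(1/(-log(_y) + log(5)), (_y, v(c)))/3 = C1 - c


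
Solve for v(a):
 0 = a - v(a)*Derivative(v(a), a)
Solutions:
 v(a) = -sqrt(C1 + a^2)
 v(a) = sqrt(C1 + a^2)


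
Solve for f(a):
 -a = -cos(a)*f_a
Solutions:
 f(a) = C1 + Integral(a/cos(a), a)


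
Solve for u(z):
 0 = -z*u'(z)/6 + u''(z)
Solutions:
 u(z) = C1 + C2*erfi(sqrt(3)*z/6)


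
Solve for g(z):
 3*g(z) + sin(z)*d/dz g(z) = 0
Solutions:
 g(z) = C1*(cos(z) + 1)^(3/2)/(cos(z) - 1)^(3/2)


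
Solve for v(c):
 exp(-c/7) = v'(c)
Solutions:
 v(c) = C1 - 7*exp(-c/7)


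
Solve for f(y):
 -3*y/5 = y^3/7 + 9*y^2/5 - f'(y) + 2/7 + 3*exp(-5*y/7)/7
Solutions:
 f(y) = C1 + y^4/28 + 3*y^3/5 + 3*y^2/10 + 2*y/7 - 3*exp(-5*y/7)/5


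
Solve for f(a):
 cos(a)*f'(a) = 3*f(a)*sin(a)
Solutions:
 f(a) = C1/cos(a)^3


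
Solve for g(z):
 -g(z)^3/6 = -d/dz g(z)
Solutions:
 g(z) = -sqrt(3)*sqrt(-1/(C1 + z))
 g(z) = sqrt(3)*sqrt(-1/(C1 + z))


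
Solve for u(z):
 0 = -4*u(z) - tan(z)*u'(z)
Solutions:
 u(z) = C1/sin(z)^4


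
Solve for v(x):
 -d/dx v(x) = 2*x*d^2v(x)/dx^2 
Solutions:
 v(x) = C1 + C2*sqrt(x)


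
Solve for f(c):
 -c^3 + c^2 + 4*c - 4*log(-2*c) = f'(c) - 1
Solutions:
 f(c) = C1 - c^4/4 + c^3/3 + 2*c^2 - 4*c*log(-c) + c*(5 - 4*log(2))


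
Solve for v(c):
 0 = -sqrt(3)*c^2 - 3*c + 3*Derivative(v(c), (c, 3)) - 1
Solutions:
 v(c) = C1 + C2*c + C3*c^2 + sqrt(3)*c^5/180 + c^4/24 + c^3/18


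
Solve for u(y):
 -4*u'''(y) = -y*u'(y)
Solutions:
 u(y) = C1 + Integral(C2*airyai(2^(1/3)*y/2) + C3*airybi(2^(1/3)*y/2), y)


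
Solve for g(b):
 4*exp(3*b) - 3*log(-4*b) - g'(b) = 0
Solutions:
 g(b) = C1 - 3*b*log(-b) + 3*b*(1 - 2*log(2)) + 4*exp(3*b)/3


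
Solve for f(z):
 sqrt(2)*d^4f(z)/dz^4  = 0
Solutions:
 f(z) = C1 + C2*z + C3*z^2 + C4*z^3


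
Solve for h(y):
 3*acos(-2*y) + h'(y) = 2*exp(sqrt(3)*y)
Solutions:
 h(y) = C1 - 3*y*acos(-2*y) - 3*sqrt(1 - 4*y^2)/2 + 2*sqrt(3)*exp(sqrt(3)*y)/3


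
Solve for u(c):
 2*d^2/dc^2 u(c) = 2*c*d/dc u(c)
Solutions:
 u(c) = C1 + C2*erfi(sqrt(2)*c/2)


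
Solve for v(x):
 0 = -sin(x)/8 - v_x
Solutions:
 v(x) = C1 + cos(x)/8


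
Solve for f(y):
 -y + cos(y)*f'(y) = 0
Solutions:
 f(y) = C1 + Integral(y/cos(y), y)


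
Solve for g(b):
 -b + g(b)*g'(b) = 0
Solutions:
 g(b) = -sqrt(C1 + b^2)
 g(b) = sqrt(C1 + b^2)


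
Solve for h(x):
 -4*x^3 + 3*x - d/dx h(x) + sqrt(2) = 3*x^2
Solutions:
 h(x) = C1 - x^4 - x^3 + 3*x^2/2 + sqrt(2)*x


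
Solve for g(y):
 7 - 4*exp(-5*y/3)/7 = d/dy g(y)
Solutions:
 g(y) = C1 + 7*y + 12*exp(-5*y/3)/35


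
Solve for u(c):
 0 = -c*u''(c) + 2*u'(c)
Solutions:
 u(c) = C1 + C2*c^3


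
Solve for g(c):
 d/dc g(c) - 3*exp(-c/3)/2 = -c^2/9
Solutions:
 g(c) = C1 - c^3/27 - 9*exp(-c/3)/2


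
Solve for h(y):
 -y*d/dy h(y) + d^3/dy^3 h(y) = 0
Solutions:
 h(y) = C1 + Integral(C2*airyai(y) + C3*airybi(y), y)


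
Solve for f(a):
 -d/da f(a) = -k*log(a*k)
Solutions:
 f(a) = C1 + a*k*log(a*k) - a*k


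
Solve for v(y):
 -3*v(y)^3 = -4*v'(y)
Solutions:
 v(y) = -sqrt(2)*sqrt(-1/(C1 + 3*y))
 v(y) = sqrt(2)*sqrt(-1/(C1 + 3*y))


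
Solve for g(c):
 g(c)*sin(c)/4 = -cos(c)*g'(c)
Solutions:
 g(c) = C1*cos(c)^(1/4)


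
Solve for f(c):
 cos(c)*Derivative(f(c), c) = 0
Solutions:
 f(c) = C1


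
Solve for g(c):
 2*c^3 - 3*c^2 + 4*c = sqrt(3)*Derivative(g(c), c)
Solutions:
 g(c) = C1 + sqrt(3)*c^4/6 - sqrt(3)*c^3/3 + 2*sqrt(3)*c^2/3


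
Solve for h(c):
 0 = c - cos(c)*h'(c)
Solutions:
 h(c) = C1 + Integral(c/cos(c), c)


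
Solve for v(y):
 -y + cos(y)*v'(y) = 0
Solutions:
 v(y) = C1 + Integral(y/cos(y), y)


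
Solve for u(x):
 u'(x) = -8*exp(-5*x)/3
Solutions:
 u(x) = C1 + 8*exp(-5*x)/15


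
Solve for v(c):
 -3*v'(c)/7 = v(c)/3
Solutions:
 v(c) = C1*exp(-7*c/9)


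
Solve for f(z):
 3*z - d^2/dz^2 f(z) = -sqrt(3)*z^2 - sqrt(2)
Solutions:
 f(z) = C1 + C2*z + sqrt(3)*z^4/12 + z^3/2 + sqrt(2)*z^2/2


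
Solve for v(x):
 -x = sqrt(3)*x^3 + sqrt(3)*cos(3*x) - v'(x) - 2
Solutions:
 v(x) = C1 + sqrt(3)*x^4/4 + x^2/2 - 2*x + sqrt(3)*sin(3*x)/3


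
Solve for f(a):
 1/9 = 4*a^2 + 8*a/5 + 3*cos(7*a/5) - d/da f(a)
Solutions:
 f(a) = C1 + 4*a^3/3 + 4*a^2/5 - a/9 + 15*sin(7*a/5)/7


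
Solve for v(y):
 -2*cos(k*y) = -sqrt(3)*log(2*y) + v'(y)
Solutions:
 v(y) = C1 + sqrt(3)*y*(log(y) - 1) + sqrt(3)*y*log(2) - 2*Piecewise((sin(k*y)/k, Ne(k, 0)), (y, True))


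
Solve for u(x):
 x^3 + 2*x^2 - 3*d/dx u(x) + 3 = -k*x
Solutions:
 u(x) = C1 + k*x^2/6 + x^4/12 + 2*x^3/9 + x


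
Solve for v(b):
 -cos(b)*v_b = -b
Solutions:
 v(b) = C1 + Integral(b/cos(b), b)


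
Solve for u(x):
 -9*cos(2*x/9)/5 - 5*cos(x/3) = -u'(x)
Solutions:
 u(x) = C1 + 81*sin(2*x/9)/10 + 15*sin(x/3)


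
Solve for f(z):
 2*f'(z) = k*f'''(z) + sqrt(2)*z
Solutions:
 f(z) = C1 + C2*exp(-sqrt(2)*z*sqrt(1/k)) + C3*exp(sqrt(2)*z*sqrt(1/k)) + sqrt(2)*z^2/4


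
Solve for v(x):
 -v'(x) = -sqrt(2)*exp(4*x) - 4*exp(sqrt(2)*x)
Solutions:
 v(x) = C1 + sqrt(2)*exp(4*x)/4 + 2*sqrt(2)*exp(sqrt(2)*x)


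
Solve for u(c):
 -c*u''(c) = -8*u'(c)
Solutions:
 u(c) = C1 + C2*c^9


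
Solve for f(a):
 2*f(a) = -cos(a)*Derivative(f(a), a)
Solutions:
 f(a) = C1*(sin(a) - 1)/(sin(a) + 1)


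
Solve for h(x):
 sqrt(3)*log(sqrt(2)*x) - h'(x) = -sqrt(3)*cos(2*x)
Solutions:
 h(x) = C1 + sqrt(3)*x*(log(x) - 1) + sqrt(3)*x*log(2)/2 + sqrt(3)*sin(2*x)/2


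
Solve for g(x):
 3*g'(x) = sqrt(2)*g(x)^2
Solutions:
 g(x) = -3/(C1 + sqrt(2)*x)


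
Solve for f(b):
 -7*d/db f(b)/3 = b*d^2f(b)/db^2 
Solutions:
 f(b) = C1 + C2/b^(4/3)


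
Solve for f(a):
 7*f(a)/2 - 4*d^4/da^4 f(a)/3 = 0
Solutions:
 f(a) = C1*exp(-42^(1/4)*a/2) + C2*exp(42^(1/4)*a/2) + C3*sin(42^(1/4)*a/2) + C4*cos(42^(1/4)*a/2)


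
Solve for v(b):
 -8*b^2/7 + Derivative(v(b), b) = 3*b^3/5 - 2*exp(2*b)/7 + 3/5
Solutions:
 v(b) = C1 + 3*b^4/20 + 8*b^3/21 + 3*b/5 - exp(2*b)/7


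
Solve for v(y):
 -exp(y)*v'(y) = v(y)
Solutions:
 v(y) = C1*exp(exp(-y))


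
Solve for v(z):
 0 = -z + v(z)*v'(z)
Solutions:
 v(z) = -sqrt(C1 + z^2)
 v(z) = sqrt(C1 + z^2)


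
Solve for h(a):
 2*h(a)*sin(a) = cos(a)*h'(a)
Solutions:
 h(a) = C1/cos(a)^2


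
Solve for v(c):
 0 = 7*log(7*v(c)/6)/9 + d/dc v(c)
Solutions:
 -9*Integral(1/(-log(_y) - log(7) + log(6)), (_y, v(c)))/7 = C1 - c


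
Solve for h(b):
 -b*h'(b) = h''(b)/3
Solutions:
 h(b) = C1 + C2*erf(sqrt(6)*b/2)


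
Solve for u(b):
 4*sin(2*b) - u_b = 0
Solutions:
 u(b) = C1 - 2*cos(2*b)


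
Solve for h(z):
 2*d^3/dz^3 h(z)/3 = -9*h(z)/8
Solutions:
 h(z) = C3*exp(-3*2^(2/3)*z/4) + (C1*sin(3*2^(2/3)*sqrt(3)*z/8) + C2*cos(3*2^(2/3)*sqrt(3)*z/8))*exp(3*2^(2/3)*z/8)


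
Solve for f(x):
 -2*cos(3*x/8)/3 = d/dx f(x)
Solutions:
 f(x) = C1 - 16*sin(3*x/8)/9


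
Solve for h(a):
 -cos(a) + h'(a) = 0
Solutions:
 h(a) = C1 + sin(a)


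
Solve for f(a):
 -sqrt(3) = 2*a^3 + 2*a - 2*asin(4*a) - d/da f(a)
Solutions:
 f(a) = C1 + a^4/2 + a^2 - 2*a*asin(4*a) + sqrt(3)*a - sqrt(1 - 16*a^2)/2


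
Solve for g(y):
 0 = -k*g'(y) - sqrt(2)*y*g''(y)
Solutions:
 g(y) = C1 + y^(-sqrt(2)*re(k)/2 + 1)*(C2*sin(sqrt(2)*log(y)*Abs(im(k))/2) + C3*cos(sqrt(2)*log(y)*im(k)/2))


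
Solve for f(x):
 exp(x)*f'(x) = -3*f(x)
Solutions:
 f(x) = C1*exp(3*exp(-x))


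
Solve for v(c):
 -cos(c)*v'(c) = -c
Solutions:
 v(c) = C1 + Integral(c/cos(c), c)


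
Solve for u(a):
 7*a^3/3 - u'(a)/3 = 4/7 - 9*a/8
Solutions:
 u(a) = C1 + 7*a^4/4 + 27*a^2/16 - 12*a/7


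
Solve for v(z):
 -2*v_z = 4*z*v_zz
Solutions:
 v(z) = C1 + C2*sqrt(z)


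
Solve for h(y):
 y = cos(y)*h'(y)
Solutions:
 h(y) = C1 + Integral(y/cos(y), y)


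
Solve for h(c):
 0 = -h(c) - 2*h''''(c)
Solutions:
 h(c) = (C1*sin(2^(1/4)*c/2) + C2*cos(2^(1/4)*c/2))*exp(-2^(1/4)*c/2) + (C3*sin(2^(1/4)*c/2) + C4*cos(2^(1/4)*c/2))*exp(2^(1/4)*c/2)


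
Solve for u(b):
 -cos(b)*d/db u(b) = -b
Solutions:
 u(b) = C1 + Integral(b/cos(b), b)


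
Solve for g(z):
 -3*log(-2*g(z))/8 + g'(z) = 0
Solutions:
 -8*Integral(1/(log(-_y) + log(2)), (_y, g(z)))/3 = C1 - z


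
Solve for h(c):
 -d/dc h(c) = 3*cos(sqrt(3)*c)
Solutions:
 h(c) = C1 - sqrt(3)*sin(sqrt(3)*c)


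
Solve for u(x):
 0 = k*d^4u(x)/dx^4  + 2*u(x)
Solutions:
 u(x) = C1*exp(-2^(1/4)*x*(-1/k)^(1/4)) + C2*exp(2^(1/4)*x*(-1/k)^(1/4)) + C3*exp(-2^(1/4)*I*x*(-1/k)^(1/4)) + C4*exp(2^(1/4)*I*x*(-1/k)^(1/4))


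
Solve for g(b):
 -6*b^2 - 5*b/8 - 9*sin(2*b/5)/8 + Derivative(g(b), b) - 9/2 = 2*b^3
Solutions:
 g(b) = C1 + b^4/2 + 2*b^3 + 5*b^2/16 + 9*b/2 - 45*cos(2*b/5)/16


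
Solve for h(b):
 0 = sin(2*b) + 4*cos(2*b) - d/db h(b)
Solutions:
 h(b) = C1 + 2*sin(2*b) - cos(2*b)/2


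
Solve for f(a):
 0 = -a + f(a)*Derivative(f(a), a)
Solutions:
 f(a) = -sqrt(C1 + a^2)
 f(a) = sqrt(C1 + a^2)


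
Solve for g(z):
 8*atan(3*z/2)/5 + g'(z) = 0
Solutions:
 g(z) = C1 - 8*z*atan(3*z/2)/5 + 8*log(9*z^2 + 4)/15


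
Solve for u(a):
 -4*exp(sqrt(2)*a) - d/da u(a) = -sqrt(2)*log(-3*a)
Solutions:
 u(a) = C1 + sqrt(2)*a*log(-a) + sqrt(2)*a*(-1 + log(3)) - 2*sqrt(2)*exp(sqrt(2)*a)


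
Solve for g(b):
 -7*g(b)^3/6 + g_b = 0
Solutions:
 g(b) = -sqrt(3)*sqrt(-1/(C1 + 7*b))
 g(b) = sqrt(3)*sqrt(-1/(C1 + 7*b))


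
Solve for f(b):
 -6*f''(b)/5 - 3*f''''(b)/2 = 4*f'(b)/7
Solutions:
 f(b) = C1 + C2*exp(b*(-14*3150^(1/3)/(75 + sqrt(8565))^(1/3) + 2940^(1/3)*(75 + sqrt(8565))^(1/3))/210)*sin(3^(1/6)*b*(42*350^(1/3)/(75 + sqrt(8565))^(1/3) + 3^(2/3)*980^(1/3)*(75 + sqrt(8565))^(1/3))/210) + C3*exp(b*(-14*3150^(1/3)/(75 + sqrt(8565))^(1/3) + 2940^(1/3)*(75 + sqrt(8565))^(1/3))/210)*cos(3^(1/6)*b*(42*350^(1/3)/(75 + sqrt(8565))^(1/3) + 3^(2/3)*980^(1/3)*(75 + sqrt(8565))^(1/3))/210) + C4*exp(-b*(-14*3150^(1/3)/(75 + sqrt(8565))^(1/3) + 2940^(1/3)*(75 + sqrt(8565))^(1/3))/105)


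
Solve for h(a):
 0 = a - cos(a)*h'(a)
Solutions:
 h(a) = C1 + Integral(a/cos(a), a)


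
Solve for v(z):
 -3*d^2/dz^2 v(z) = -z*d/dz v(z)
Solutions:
 v(z) = C1 + C2*erfi(sqrt(6)*z/6)


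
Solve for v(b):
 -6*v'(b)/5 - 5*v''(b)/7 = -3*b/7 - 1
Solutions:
 v(b) = C1 + C2*exp(-42*b/25) + 5*b^2/28 + 365*b/588


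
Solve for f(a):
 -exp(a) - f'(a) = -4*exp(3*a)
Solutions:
 f(a) = C1 + 4*exp(3*a)/3 - exp(a)


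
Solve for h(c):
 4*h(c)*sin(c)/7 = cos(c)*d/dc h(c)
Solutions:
 h(c) = C1/cos(c)^(4/7)


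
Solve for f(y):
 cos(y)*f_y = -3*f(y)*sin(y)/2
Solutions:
 f(y) = C1*cos(y)^(3/2)


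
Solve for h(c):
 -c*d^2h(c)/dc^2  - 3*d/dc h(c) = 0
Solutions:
 h(c) = C1 + C2/c^2


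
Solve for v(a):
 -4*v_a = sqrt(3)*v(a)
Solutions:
 v(a) = C1*exp(-sqrt(3)*a/4)


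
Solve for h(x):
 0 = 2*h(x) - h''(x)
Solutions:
 h(x) = C1*exp(-sqrt(2)*x) + C2*exp(sqrt(2)*x)


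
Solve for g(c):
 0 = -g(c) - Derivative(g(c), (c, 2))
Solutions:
 g(c) = C1*sin(c) + C2*cos(c)


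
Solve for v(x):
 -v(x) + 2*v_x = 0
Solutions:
 v(x) = C1*exp(x/2)


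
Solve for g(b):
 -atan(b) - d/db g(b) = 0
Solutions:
 g(b) = C1 - b*atan(b) + log(b^2 + 1)/2


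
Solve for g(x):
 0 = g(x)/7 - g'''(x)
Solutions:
 g(x) = C3*exp(7^(2/3)*x/7) + (C1*sin(sqrt(3)*7^(2/3)*x/14) + C2*cos(sqrt(3)*7^(2/3)*x/14))*exp(-7^(2/3)*x/14)


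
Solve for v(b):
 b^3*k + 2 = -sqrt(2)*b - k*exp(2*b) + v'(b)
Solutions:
 v(b) = C1 + b^4*k/4 + sqrt(2)*b^2/2 + 2*b + k*exp(2*b)/2


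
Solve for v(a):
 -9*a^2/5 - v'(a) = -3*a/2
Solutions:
 v(a) = C1 - 3*a^3/5 + 3*a^2/4


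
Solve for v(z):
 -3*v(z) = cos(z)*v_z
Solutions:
 v(z) = C1*(sin(z) - 1)^(3/2)/(sin(z) + 1)^(3/2)


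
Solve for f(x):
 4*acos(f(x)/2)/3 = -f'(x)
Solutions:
 Integral(1/acos(_y/2), (_y, f(x))) = C1 - 4*x/3


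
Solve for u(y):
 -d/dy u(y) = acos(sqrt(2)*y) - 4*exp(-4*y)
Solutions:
 u(y) = C1 - y*acos(sqrt(2)*y) + sqrt(2)*sqrt(1 - 2*y^2)/2 - exp(-4*y)


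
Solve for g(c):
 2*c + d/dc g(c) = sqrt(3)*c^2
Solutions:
 g(c) = C1 + sqrt(3)*c^3/3 - c^2


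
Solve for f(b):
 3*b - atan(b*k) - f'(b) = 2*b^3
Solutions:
 f(b) = C1 - b^4/2 + 3*b^2/2 - Piecewise((b*atan(b*k) - log(b^2*k^2 + 1)/(2*k), Ne(k, 0)), (0, True))


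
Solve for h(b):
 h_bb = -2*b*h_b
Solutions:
 h(b) = C1 + C2*erf(b)


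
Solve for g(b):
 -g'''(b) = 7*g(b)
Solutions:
 g(b) = C3*exp(-7^(1/3)*b) + (C1*sin(sqrt(3)*7^(1/3)*b/2) + C2*cos(sqrt(3)*7^(1/3)*b/2))*exp(7^(1/3)*b/2)


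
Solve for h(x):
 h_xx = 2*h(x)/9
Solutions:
 h(x) = C1*exp(-sqrt(2)*x/3) + C2*exp(sqrt(2)*x/3)


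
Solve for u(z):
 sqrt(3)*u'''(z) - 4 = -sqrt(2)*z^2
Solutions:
 u(z) = C1 + C2*z + C3*z^2 - sqrt(6)*z^5/180 + 2*sqrt(3)*z^3/9


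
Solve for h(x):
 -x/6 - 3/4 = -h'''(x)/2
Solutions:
 h(x) = C1 + C2*x + C3*x^2 + x^4/72 + x^3/4


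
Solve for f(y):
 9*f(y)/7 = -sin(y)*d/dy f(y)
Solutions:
 f(y) = C1*(cos(y) + 1)^(9/14)/(cos(y) - 1)^(9/14)


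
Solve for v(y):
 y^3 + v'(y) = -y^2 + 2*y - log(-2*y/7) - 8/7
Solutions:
 v(y) = C1 - y^4/4 - y^3/3 + y^2 - y*log(-y) + y*(-log(2) - 1/7 + log(7))


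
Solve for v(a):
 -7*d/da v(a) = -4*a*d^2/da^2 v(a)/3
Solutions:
 v(a) = C1 + C2*a^(25/4)


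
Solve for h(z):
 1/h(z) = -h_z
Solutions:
 h(z) = -sqrt(C1 - 2*z)
 h(z) = sqrt(C1 - 2*z)


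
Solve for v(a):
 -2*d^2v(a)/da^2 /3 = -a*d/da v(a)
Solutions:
 v(a) = C1 + C2*erfi(sqrt(3)*a/2)


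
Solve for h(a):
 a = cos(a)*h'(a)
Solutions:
 h(a) = C1 + Integral(a/cos(a), a)


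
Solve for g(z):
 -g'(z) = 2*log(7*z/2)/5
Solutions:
 g(z) = C1 - 2*z*log(z)/5 - 2*z*log(7)/5 + 2*z*log(2)/5 + 2*z/5


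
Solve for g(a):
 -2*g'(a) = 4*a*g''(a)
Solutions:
 g(a) = C1 + C2*sqrt(a)


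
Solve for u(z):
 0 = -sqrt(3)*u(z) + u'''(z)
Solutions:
 u(z) = C3*exp(3^(1/6)*z) + (C1*sin(3^(2/3)*z/2) + C2*cos(3^(2/3)*z/2))*exp(-3^(1/6)*z/2)


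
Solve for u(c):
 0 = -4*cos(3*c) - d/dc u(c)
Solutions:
 u(c) = C1 - 4*sin(3*c)/3


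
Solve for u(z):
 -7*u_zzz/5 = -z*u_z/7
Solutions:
 u(z) = C1 + Integral(C2*airyai(35^(1/3)*z/7) + C3*airybi(35^(1/3)*z/7), z)


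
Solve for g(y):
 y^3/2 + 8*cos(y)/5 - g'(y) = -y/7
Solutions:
 g(y) = C1 + y^4/8 + y^2/14 + 8*sin(y)/5


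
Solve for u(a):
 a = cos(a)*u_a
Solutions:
 u(a) = C1 + Integral(a/cos(a), a)


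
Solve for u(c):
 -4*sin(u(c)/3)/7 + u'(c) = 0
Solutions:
 -4*c/7 + 3*log(cos(u(c)/3) - 1)/2 - 3*log(cos(u(c)/3) + 1)/2 = C1


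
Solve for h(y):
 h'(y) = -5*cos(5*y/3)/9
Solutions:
 h(y) = C1 - sin(5*y/3)/3


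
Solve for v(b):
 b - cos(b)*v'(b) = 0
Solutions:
 v(b) = C1 + Integral(b/cos(b), b)


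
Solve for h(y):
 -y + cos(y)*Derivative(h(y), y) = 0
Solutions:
 h(y) = C1 + Integral(y/cos(y), y)


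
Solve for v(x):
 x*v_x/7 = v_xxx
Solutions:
 v(x) = C1 + Integral(C2*airyai(7^(2/3)*x/7) + C3*airybi(7^(2/3)*x/7), x)


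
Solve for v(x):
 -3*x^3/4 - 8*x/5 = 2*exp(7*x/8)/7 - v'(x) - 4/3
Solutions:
 v(x) = C1 + 3*x^4/16 + 4*x^2/5 - 4*x/3 + 16*exp(7*x/8)/49


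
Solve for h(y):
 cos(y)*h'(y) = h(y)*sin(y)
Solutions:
 h(y) = C1/cos(y)


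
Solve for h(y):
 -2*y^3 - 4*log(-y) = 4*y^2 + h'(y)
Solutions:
 h(y) = C1 - y^4/2 - 4*y^3/3 - 4*y*log(-y) + 4*y


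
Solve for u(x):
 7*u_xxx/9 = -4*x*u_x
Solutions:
 u(x) = C1 + Integral(C2*airyai(-42^(2/3)*x/7) + C3*airybi(-42^(2/3)*x/7), x)


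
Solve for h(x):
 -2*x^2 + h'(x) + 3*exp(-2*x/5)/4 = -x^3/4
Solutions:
 h(x) = C1 - x^4/16 + 2*x^3/3 + 15*exp(-2*x/5)/8


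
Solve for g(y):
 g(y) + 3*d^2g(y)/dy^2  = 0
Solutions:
 g(y) = C1*sin(sqrt(3)*y/3) + C2*cos(sqrt(3)*y/3)


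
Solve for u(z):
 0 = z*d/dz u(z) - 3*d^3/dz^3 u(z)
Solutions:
 u(z) = C1 + Integral(C2*airyai(3^(2/3)*z/3) + C3*airybi(3^(2/3)*z/3), z)


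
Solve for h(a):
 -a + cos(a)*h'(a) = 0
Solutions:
 h(a) = C1 + Integral(a/cos(a), a)


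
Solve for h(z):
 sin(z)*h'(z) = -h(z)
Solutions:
 h(z) = C1*sqrt(cos(z) + 1)/sqrt(cos(z) - 1)


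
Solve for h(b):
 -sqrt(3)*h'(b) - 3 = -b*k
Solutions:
 h(b) = C1 + sqrt(3)*b^2*k/6 - sqrt(3)*b


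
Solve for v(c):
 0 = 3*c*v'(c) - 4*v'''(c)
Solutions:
 v(c) = C1 + Integral(C2*airyai(6^(1/3)*c/2) + C3*airybi(6^(1/3)*c/2), c)


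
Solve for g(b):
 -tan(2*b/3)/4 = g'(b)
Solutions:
 g(b) = C1 + 3*log(cos(2*b/3))/8


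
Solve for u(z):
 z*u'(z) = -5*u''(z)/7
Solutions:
 u(z) = C1 + C2*erf(sqrt(70)*z/10)


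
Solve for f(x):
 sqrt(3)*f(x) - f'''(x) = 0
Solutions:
 f(x) = C3*exp(3^(1/6)*x) + (C1*sin(3^(2/3)*x/2) + C2*cos(3^(2/3)*x/2))*exp(-3^(1/6)*x/2)


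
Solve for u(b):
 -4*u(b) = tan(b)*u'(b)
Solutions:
 u(b) = C1/sin(b)^4


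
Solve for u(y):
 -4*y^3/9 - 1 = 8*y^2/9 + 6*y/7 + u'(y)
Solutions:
 u(y) = C1 - y^4/9 - 8*y^3/27 - 3*y^2/7 - y


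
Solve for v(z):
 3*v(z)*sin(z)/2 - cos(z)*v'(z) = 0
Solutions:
 v(z) = C1/cos(z)^(3/2)


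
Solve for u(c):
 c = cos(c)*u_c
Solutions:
 u(c) = C1 + Integral(c/cos(c), c)


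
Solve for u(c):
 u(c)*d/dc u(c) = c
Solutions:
 u(c) = -sqrt(C1 + c^2)
 u(c) = sqrt(C1 + c^2)


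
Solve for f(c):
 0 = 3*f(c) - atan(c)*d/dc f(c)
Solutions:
 f(c) = C1*exp(3*Integral(1/atan(c), c))


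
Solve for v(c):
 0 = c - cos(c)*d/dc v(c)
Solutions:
 v(c) = C1 + Integral(c/cos(c), c)


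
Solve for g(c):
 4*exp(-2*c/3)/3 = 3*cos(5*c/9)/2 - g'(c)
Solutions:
 g(c) = C1 + 27*sin(5*c/9)/10 + 2*exp(-2*c/3)


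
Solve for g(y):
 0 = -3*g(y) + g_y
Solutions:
 g(y) = C1*exp(3*y)


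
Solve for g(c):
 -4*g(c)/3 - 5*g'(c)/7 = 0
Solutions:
 g(c) = C1*exp(-28*c/15)


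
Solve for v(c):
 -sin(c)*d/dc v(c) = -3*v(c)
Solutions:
 v(c) = C1*(cos(c) - 1)^(3/2)/(cos(c) + 1)^(3/2)


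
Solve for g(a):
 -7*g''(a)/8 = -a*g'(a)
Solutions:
 g(a) = C1 + C2*erfi(2*sqrt(7)*a/7)


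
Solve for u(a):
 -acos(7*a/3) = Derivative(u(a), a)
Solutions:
 u(a) = C1 - a*acos(7*a/3) + sqrt(9 - 49*a^2)/7


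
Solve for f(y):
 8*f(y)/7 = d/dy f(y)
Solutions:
 f(y) = C1*exp(8*y/7)


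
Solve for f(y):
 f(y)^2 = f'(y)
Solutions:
 f(y) = -1/(C1 + y)


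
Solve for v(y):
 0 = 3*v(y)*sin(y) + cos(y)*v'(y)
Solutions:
 v(y) = C1*cos(y)^3


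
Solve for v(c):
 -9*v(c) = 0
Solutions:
 v(c) = 0


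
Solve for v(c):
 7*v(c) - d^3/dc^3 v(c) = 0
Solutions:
 v(c) = C3*exp(7^(1/3)*c) + (C1*sin(sqrt(3)*7^(1/3)*c/2) + C2*cos(sqrt(3)*7^(1/3)*c/2))*exp(-7^(1/3)*c/2)


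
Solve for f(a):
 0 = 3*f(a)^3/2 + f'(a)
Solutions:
 f(a) = -sqrt(-1/(C1 - 3*a))
 f(a) = sqrt(-1/(C1 - 3*a))


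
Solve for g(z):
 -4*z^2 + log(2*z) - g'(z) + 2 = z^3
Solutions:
 g(z) = C1 - z^4/4 - 4*z^3/3 + z*log(z) + z*log(2) + z


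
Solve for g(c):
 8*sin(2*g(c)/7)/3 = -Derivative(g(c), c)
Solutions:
 8*c/3 + 7*log(cos(2*g(c)/7) - 1)/4 - 7*log(cos(2*g(c)/7) + 1)/4 = C1


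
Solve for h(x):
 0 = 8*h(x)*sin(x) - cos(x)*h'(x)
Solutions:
 h(x) = C1/cos(x)^8


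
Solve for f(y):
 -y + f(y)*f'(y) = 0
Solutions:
 f(y) = -sqrt(C1 + y^2)
 f(y) = sqrt(C1 + y^2)


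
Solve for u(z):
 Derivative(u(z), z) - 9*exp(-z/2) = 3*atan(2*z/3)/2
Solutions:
 u(z) = C1 + 3*z*atan(2*z/3)/2 - 9*log(4*z^2 + 9)/8 - 18*exp(-z/2)


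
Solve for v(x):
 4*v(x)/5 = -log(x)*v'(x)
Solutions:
 v(x) = C1*exp(-4*li(x)/5)


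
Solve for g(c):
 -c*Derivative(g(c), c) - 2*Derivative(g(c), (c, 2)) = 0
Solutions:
 g(c) = C1 + C2*erf(c/2)


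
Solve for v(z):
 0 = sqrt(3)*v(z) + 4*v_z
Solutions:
 v(z) = C1*exp(-sqrt(3)*z/4)


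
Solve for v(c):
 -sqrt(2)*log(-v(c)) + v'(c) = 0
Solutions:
 -li(-v(c)) = C1 + sqrt(2)*c


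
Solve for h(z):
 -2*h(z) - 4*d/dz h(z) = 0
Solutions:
 h(z) = C1*exp(-z/2)


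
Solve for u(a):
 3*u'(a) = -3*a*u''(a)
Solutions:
 u(a) = C1 + C2*log(a)


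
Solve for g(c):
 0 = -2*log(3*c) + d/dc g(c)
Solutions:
 g(c) = C1 + 2*c*log(c) - 2*c + c*log(9)


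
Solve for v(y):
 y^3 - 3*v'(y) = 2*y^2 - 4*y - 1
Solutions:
 v(y) = C1 + y^4/12 - 2*y^3/9 + 2*y^2/3 + y/3


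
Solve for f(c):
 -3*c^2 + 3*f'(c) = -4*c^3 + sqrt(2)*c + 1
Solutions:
 f(c) = C1 - c^4/3 + c^3/3 + sqrt(2)*c^2/6 + c/3


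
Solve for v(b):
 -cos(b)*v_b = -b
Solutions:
 v(b) = C1 + Integral(b/cos(b), b)


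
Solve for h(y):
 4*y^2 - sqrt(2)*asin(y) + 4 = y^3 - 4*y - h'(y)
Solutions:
 h(y) = C1 + y^4/4 - 4*y^3/3 - 2*y^2 - 4*y + sqrt(2)*(y*asin(y) + sqrt(1 - y^2))


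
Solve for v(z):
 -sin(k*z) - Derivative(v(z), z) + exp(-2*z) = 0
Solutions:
 v(z) = C1 - exp(-2*z)/2 + cos(k*z)/k


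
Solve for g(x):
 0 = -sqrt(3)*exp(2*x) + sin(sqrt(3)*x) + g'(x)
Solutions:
 g(x) = C1 + sqrt(3)*exp(2*x)/2 + sqrt(3)*cos(sqrt(3)*x)/3


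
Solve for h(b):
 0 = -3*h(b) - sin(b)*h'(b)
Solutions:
 h(b) = C1*(cos(b) + 1)^(3/2)/(cos(b) - 1)^(3/2)


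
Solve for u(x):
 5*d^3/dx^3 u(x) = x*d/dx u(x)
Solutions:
 u(x) = C1 + Integral(C2*airyai(5^(2/3)*x/5) + C3*airybi(5^(2/3)*x/5), x)


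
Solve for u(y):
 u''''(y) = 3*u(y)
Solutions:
 u(y) = C1*exp(-3^(1/4)*y) + C2*exp(3^(1/4)*y) + C3*sin(3^(1/4)*y) + C4*cos(3^(1/4)*y)


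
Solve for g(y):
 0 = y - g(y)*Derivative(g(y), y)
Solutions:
 g(y) = -sqrt(C1 + y^2)
 g(y) = sqrt(C1 + y^2)
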